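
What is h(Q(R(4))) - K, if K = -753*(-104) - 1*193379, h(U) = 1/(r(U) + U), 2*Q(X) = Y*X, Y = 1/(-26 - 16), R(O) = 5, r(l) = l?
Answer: 575293/5 ≈ 1.1506e+5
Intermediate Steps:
Y = -1/42 (Y = 1/(-42) = -1/42 ≈ -0.023810)
Q(X) = -X/84 (Q(X) = (-X/42)/2 = -X/84)
h(U) = 1/(2*U) (h(U) = 1/(U + U) = 1/(2*U))
K = -115067 (K = 78312 - 193379 = -115067)
h(Q(R(4))) - K = 1/(2*((-1/84*5))) - 1*(-115067) = 1/(2*(-5/84)) + 115067 = (½)*(-84/5) + 115067 = -42/5 + 115067 = 575293/5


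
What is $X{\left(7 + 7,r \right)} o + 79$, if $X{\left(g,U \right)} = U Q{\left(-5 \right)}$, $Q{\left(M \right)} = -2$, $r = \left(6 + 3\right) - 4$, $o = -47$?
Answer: $549$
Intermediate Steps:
$r = 5$ ($r = 9 - 4 = 5$)
$X{\left(g,U \right)} = - 2 U$ ($X{\left(g,U \right)} = U \left(-2\right) = - 2 U$)
$X{\left(7 + 7,r \right)} o + 79 = \left(-2\right) 5 \left(-47\right) + 79 = \left(-10\right) \left(-47\right) + 79 = 470 + 79 = 549$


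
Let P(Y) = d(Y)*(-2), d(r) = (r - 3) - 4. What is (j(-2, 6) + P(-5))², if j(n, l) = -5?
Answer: 361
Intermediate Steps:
d(r) = -7 + r (d(r) = (-3 + r) - 4 = -7 + r)
P(Y) = 14 - 2*Y (P(Y) = (-7 + Y)*(-2) = 14 - 2*Y)
(j(-2, 6) + P(-5))² = (-5 + (14 - 2*(-5)))² = (-5 + (14 + 10))² = (-5 + 24)² = 19² = 361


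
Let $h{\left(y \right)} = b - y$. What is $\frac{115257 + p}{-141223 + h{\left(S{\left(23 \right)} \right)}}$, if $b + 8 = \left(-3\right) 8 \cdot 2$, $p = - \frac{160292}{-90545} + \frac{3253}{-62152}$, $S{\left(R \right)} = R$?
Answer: $- \frac{648624525605379}{795184471397680} \approx -0.81569$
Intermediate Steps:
$p = \frac{9667925499}{5627552840}$ ($p = \left(-160292\right) \left(- \frac{1}{90545}\right) + 3253 \left(- \frac{1}{62152}\right) = \frac{160292}{90545} - \frac{3253}{62152} = \frac{9667925499}{5627552840} \approx 1.718$)
$b = -56$ ($b = -8 + \left(-3\right) 8 \cdot 2 = -8 - 48 = -56$)
$h{\left(y \right)} = -56 - y$
$\frac{115257 + p}{-141223 + h{\left(S{\left(23 \right)} \right)}} = \frac{115257 + \frac{9667925499}{5627552840}}{-141223 - 79} = \frac{648624525605379}{5627552840 \left(-141223 - 79\right)} = \frac{648624525605379}{5627552840 \left(-141302\right)} = \frac{648624525605379}{5627552840} \left(- \frac{1}{141302}\right) = - \frac{648624525605379}{795184471397680}$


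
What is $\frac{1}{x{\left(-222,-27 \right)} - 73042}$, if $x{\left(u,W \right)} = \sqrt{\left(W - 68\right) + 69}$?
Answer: $- \frac{36521}{2667566895} - \frac{i \sqrt{26}}{5335133790} \approx -1.3691 \cdot 10^{-5} - 9.5574 \cdot 10^{-10} i$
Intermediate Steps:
$x{\left(u,W \right)} = \sqrt{1 + W}$ ($x{\left(u,W \right)} = \sqrt{\left(W - 68\right) + 69} = \sqrt{\left(-68 + W\right) + 69} = \sqrt{1 + W}$)
$\frac{1}{x{\left(-222,-27 \right)} - 73042} = \frac{1}{\sqrt{1 - 27} - 73042} = \frac{1}{\sqrt{-26} - 73042} = \frac{1}{i \sqrt{26} - 73042} = \frac{1}{-73042 + i \sqrt{26}}$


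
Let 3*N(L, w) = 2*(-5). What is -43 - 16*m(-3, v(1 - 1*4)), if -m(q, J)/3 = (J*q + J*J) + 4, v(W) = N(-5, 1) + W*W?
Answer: 2623/3 ≈ 874.33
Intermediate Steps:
N(L, w) = -10/3 (N(L, w) = (2*(-5))/3 = (1/3)*(-10) = -10/3)
v(W) = -10/3 + W**2 (v(W) = -10/3 + W*W = -10/3 + W**2)
m(q, J) = -12 - 3*J**2 - 3*J*q (m(q, J) = -3*((J*q + J*J) + 4) = -3*((J*q + J**2) + 4) = -3*((J**2 + J*q) + 4) = -3*(4 + J**2 + J*q) = -12 - 3*J**2 - 3*J*q)
-43 - 16*m(-3, v(1 - 1*4)) = -43 - 16*(-12 - 3*(-10/3 + (1 - 1*4)**2)**2 - 3*(-10/3 + (1 - 1*4)**2)*(-3)) = -43 - 16*(-12 - 3*(-10/3 + (1 - 4)**2)**2 - 3*(-10/3 + (1 - 4)**2)*(-3)) = -43 - 16*(-12 - 3*(-10/3 + (-3)**2)**2 - 3*(-10/3 + (-3)**2)*(-3)) = -43 - 16*(-12 - 3*(-10/3 + 9)**2 - 3*(-10/3 + 9)*(-3)) = -43 - 16*(-12 - 3*(17/3)**2 - 3*17/3*(-3)) = -43 - 16*(-12 - 3*289/9 + 51) = -43 - 16*(-12 - 289/3 + 51) = -43 - 16*(-172/3) = -43 + 2752/3 = 2623/3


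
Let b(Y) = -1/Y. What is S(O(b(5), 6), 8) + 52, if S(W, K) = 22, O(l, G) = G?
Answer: 74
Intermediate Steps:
S(O(b(5), 6), 8) + 52 = 22 + 52 = 74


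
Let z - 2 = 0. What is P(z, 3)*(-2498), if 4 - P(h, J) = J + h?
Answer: 2498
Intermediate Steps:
z = 2 (z = 2 + 0 = 2)
P(h, J) = 4 - J - h (P(h, J) = 4 - (J + h) = 4 + (-J - h) = 4 - J - h)
P(z, 3)*(-2498) = (4 - 1*3 - 1*2)*(-2498) = (4 - 3 - 2)*(-2498) = -1*(-2498) = 2498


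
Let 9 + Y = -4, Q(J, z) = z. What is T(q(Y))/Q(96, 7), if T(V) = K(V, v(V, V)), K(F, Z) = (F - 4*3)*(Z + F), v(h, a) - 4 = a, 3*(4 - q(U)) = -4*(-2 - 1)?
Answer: -48/7 ≈ -6.8571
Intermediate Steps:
Y = -13 (Y = -9 - 4 = -13)
q(U) = 0 (q(U) = 4 - (-4)*(-2 - 1)/3 = 4 - (-4)*(-3)/3 = 4 - ⅓*12 = 4 - 4 = 0)
v(h, a) = 4 + a
K(F, Z) = (-12 + F)*(F + Z) (K(F, Z) = (F - 12)*(F + Z) = (-12 + F)*(F + Z))
T(V) = -48 + V² - 24*V + V*(4 + V) (T(V) = V² - 12*V - 12*(4 + V) + V*(4 + V) = V² - 12*V + (-48 - 12*V) + V*(4 + V) = -48 + V² - 24*V + V*(4 + V))
T(q(Y))/Q(96, 7) = (-48 - 20*0 + 2*0²)/7 = (-48 + 0 + 2*0)*(⅐) = (-48 + 0 + 0)*(⅐) = -48*⅐ = -48/7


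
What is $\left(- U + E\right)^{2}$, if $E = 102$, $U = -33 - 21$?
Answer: $24336$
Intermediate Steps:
$U = -54$ ($U = -33 - 21 = -54$)
$\left(- U + E\right)^{2} = \left(\left(-1\right) \left(-54\right) + 102\right)^{2} = \left(54 + 102\right)^{2} = 156^{2} = 24336$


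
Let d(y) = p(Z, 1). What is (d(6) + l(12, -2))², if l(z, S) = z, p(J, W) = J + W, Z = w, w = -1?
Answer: 144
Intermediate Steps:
Z = -1
d(y) = 0 (d(y) = -1 + 1 = 0)
(d(6) + l(12, -2))² = (0 + 12)² = 12² = 144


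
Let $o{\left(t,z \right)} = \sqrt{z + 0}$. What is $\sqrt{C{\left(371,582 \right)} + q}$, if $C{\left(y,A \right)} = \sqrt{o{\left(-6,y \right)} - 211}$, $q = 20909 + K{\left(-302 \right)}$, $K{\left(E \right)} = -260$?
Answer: $\sqrt{20649 + i \sqrt{211 - \sqrt{371}}} \approx 143.7 + 0.0482 i$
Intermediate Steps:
$o{\left(t,z \right)} = \sqrt{z}$
$q = 20649$ ($q = 20909 - 260 = 20649$)
$C{\left(y,A \right)} = \sqrt{-211 + \sqrt{y}}$ ($C{\left(y,A \right)} = \sqrt{\sqrt{y} - 211} = \sqrt{-211 + \sqrt{y}}$)
$\sqrt{C{\left(371,582 \right)} + q} = \sqrt{\sqrt{-211 + \sqrt{371}} + 20649} = \sqrt{20649 + \sqrt{-211 + \sqrt{371}}}$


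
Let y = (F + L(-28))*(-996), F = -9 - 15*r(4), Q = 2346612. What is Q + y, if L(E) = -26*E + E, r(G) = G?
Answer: 1718136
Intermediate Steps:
L(E) = -25*E
F = -69 (F = -9 - 15*4 = -9 - 60 = -69)
y = -628476 (y = (-69 - 25*(-28))*(-996) = (-69 + 700)*(-996) = 631*(-996) = -628476)
Q + y = 2346612 - 628476 = 1718136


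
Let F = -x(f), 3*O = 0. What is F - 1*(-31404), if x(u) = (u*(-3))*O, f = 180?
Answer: 31404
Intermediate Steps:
O = 0 (O = (1/3)*0 = 0)
x(u) = 0 (x(u) = (u*(-3))*0 = -3*u*0 = 0)
F = 0 (F = -1*0 = 0)
F - 1*(-31404) = 0 - 1*(-31404) = 0 + 31404 = 31404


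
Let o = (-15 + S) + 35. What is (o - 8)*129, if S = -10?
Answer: 258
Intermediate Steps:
o = 10 (o = (-15 - 10) + 35 = -25 + 35 = 10)
(o - 8)*129 = (10 - 8)*129 = 2*129 = 258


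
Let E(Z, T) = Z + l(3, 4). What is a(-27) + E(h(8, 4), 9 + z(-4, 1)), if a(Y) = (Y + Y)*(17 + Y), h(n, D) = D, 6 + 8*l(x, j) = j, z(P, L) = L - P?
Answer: 2175/4 ≈ 543.75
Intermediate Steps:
l(x, j) = -3/4 + j/8
a(Y) = 2*Y*(17 + Y) (a(Y) = (2*Y)*(17 + Y) = 2*Y*(17 + Y))
E(Z, T) = -1/4 + Z (E(Z, T) = Z + (-3/4 + (1/8)*4) = Z + (-3/4 + 1/2) = Z - 1/4 = -1/4 + Z)
a(-27) + E(h(8, 4), 9 + z(-4, 1)) = 2*(-27)*(17 - 27) + (-1/4 + 4) = 2*(-27)*(-10) + 15/4 = 540 + 15/4 = 2175/4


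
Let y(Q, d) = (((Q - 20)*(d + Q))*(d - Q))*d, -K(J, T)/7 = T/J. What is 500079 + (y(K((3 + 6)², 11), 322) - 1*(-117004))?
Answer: -371391869784427/531441 ≈ -6.9884e+8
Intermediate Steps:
K(J, T) = -7*T/J
y(Q, d) = d*(-20 + Q)*(Q + d)*(d - Q) (y(Q, d) = (((-20 + Q)*(Q + d))*(d - Q))*d = ((-20 + Q)*(Q + d)*(d - Q))*d = d*(-20 + Q)*(Q + d)*(d - Q))
500079 + (y(K((3 + 6)², 11), 322) - 1*(-117004)) = 500079 + (322*(-(-7*11/(3 + 6)²)³ - 20*322² + 20*(-7*11/(3 + 6)²)² - 7*11/(3 + 6)²*322²) - 1*(-117004)) = 500079 + (322*(-(-7*11/9²)³ - 20*103684 + 20*(-7*11/9²)² - 7*11/9²*103684) + 117004) = 500079 + (322*(-(-7*11/81)³ - 2073680 + 20*(-7*11/81)² - 7*11/81*103684) + 117004) = 500079 + (322*(-(-7*11*1/81)³ - 2073680 + 20*(-7*11*1/81)² - 7*11*1/81*103684) + 117004) = 500079 + (322*(-(-77/81)³ - 2073680 + 20*(-77/81)² - 77/81*103684) + 117004) = 500079 + (322*(-1*(-456533/531441) - 2073680 + 20*(5929/6561) - 7983668/81) + 117004) = 500079 + (322*(456533/531441 - 2073680 + 118580/6561 - 7983668/81) + 117004) = 500079 + (322*(-1154409357115/531441) + 117004) = 500079 + (-371719812991030/531441 + 117004) = 500079 - 371657632268266/531441 = -371391869784427/531441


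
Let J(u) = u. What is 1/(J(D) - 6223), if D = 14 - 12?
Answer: -1/6221 ≈ -0.00016075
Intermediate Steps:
D = 2
1/(J(D) - 6223) = 1/(2 - 6223) = 1/(-6221) = -1/6221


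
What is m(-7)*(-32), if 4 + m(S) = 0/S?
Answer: 128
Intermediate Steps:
m(S) = -4 (m(S) = -4 + 0/S = -4 + 0 = -4)
m(-7)*(-32) = -4*(-32) = 128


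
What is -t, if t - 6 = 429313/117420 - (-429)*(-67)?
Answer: 3373869227/117420 ≈ 28733.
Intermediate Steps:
t = -3373869227/117420 (t = 6 + (429313/117420 - (-429)*(-67)) = 6 + (429313*(1/117420) - 1*28743) = 6 + (429313/117420 - 28743) = 6 - 3374573747/117420 = -3373869227/117420 ≈ -28733.)
-t = -1*(-3373869227/117420) = 3373869227/117420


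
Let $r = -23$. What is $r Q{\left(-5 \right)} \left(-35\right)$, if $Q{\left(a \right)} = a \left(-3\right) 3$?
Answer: $36225$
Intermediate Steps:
$Q{\left(a \right)} = - 9 a$ ($Q{\left(a \right)} = - 3 a 3 = - 9 a$)
$r Q{\left(-5 \right)} \left(-35\right) = - 23 \left(\left(-9\right) \left(-5\right)\right) \left(-35\right) = \left(-23\right) 45 \left(-35\right) = \left(-1035\right) \left(-35\right) = 36225$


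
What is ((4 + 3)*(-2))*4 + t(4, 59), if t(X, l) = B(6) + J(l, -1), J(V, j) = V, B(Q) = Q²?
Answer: 39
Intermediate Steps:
t(X, l) = 36 + l (t(X, l) = 6² + l = 36 + l)
((4 + 3)*(-2))*4 + t(4, 59) = ((4 + 3)*(-2))*4 + (36 + 59) = (7*(-2))*4 + 95 = -14*4 + 95 = -56 + 95 = 39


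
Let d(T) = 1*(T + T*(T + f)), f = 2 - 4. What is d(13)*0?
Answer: 0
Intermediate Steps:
f = -2
d(T) = T + T*(-2 + T) (d(T) = 1*(T + T*(T - 2)) = 1*(T + T*(-2 + T)) = T + T*(-2 + T))
d(13)*0 = (13*(-1 + 13))*0 = (13*12)*0 = 156*0 = 0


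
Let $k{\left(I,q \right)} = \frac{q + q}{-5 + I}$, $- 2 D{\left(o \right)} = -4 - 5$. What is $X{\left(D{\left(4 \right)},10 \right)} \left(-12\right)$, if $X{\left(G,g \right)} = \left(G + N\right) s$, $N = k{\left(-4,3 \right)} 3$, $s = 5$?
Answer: $-150$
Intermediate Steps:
$D{\left(o \right)} = \frac{9}{2}$ ($D{\left(o \right)} = - \frac{-4 - 5}{2} = \left(- \frac{1}{2}\right) \left(-9\right) = \frac{9}{2}$)
$k{\left(I,q \right)} = \frac{2 q}{-5 + I}$
$N = -2$ ($N = 2 \cdot 3 \frac{1}{-5 - 4} \cdot 3 = 2 \cdot 3 \frac{1}{-9} \cdot 3 = 2 \cdot 3 \left(- \frac{1}{9}\right) 3 = \left(- \frac{2}{3}\right) 3 = -2$)
$X{\left(G,g \right)} = -10 + 5 G$ ($X{\left(G,g \right)} = \left(G - 2\right) 5 = \left(-2 + G\right) 5 = -10 + 5 G$)
$X{\left(D{\left(4 \right)},10 \right)} \left(-12\right) = \left(-10 + 5 \cdot \frac{9}{2}\right) \left(-12\right) = \left(-10 + \frac{45}{2}\right) \left(-12\right) = \frac{25}{2} \left(-12\right) = -150$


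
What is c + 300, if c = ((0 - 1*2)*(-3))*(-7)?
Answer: 258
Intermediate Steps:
c = -42 (c = ((0 - 2)*(-3))*(-7) = -2*(-3)*(-7) = 6*(-7) = -42)
c + 300 = -42 + 300 = 258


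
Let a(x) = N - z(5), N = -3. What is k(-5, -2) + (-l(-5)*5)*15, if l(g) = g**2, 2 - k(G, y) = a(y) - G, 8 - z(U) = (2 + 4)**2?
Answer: -1903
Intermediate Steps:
z(U) = -28 (z(U) = 8 - (2 + 4)**2 = 8 - 1*6**2 = 8 - 1*36 = 8 - 36 = -28)
a(x) = 25 (a(x) = -3 - 1*(-28) = -3 + 28 = 25)
k(G, y) = -23 + G (k(G, y) = 2 - (25 - G) = 2 + (-25 + G) = -23 + G)
k(-5, -2) + (-l(-5)*5)*15 = (-23 - 5) + (-1*(-5)**2*5)*15 = -28 + (-1*25*5)*15 = -28 - 25*5*15 = -28 - 125*15 = -28 - 1875 = -1903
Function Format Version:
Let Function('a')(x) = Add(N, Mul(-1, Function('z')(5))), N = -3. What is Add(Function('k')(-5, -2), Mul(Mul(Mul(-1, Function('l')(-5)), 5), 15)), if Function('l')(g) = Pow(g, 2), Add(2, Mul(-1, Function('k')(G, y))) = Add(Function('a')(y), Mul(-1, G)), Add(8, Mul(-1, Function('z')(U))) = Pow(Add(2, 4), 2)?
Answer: -1903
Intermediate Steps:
Function('z')(U) = -28 (Function('z')(U) = Add(8, Mul(-1, Pow(Add(2, 4), 2))) = Add(8, Mul(-1, Pow(6, 2))) = Add(8, Mul(-1, 36)) = Add(8, -36) = -28)
Function('a')(x) = 25 (Function('a')(x) = Add(-3, Mul(-1, -28)) = Add(-3, 28) = 25)
Function('k')(G, y) = Add(-23, G) (Function('k')(G, y) = Add(2, Mul(-1, Add(25, Mul(-1, G)))) = Add(2, Add(-25, G)) = Add(-23, G))
Add(Function('k')(-5, -2), Mul(Mul(Mul(-1, Function('l')(-5)), 5), 15)) = Add(Add(-23, -5), Mul(Mul(Mul(-1, Pow(-5, 2)), 5), 15)) = Add(-28, Mul(Mul(Mul(-1, 25), 5), 15)) = Add(-28, Mul(Mul(-25, 5), 15)) = Add(-28, Mul(-125, 15)) = Add(-28, -1875) = -1903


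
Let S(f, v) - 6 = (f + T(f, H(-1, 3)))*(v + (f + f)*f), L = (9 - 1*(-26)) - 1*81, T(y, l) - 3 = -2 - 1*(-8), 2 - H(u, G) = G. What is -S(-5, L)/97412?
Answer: -11/48706 ≈ -0.00022584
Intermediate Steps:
H(u, G) = 2 - G
T(y, l) = 9 (T(y, l) = 3 + (-2 - 1*(-8)) = 3 + (-2 + 8) = 3 + 6 = 9)
L = -46 (L = (9 + 26) - 81 = 35 - 81 = -46)
S(f, v) = 6 + (9 + f)*(v + 2*f²) (S(f, v) = 6 + (f + 9)*(v + (f + f)*f) = 6 + (9 + f)*(v + (2*f)*f) = 6 + (9 + f)*(v + 2*f²))
-S(-5, L)/97412 = -(6 + 2*(-5)³ + 9*(-46) + 18*(-5)² - 5*(-46))/97412 = -(6 + 2*(-125) - 414 + 18*25 + 230)/97412 = -(6 - 250 - 414 + 450 + 230)/97412 = -22/97412 = -1*11/48706 = -11/48706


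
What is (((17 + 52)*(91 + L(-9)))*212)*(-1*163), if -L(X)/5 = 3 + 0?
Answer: -181211664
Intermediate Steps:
L(X) = -15 (L(X) = -5*(3 + 0) = -5*3 = -15)
(((17 + 52)*(91 + L(-9)))*212)*(-1*163) = (((17 + 52)*(91 - 15))*212)*(-1*163) = ((69*76)*212)*(-163) = (5244*212)*(-163) = 1111728*(-163) = -181211664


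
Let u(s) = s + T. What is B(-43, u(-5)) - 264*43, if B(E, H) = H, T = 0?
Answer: -11357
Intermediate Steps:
u(s) = s (u(s) = s + 0 = s)
B(-43, u(-5)) - 264*43 = -5 - 264*43 = -5 - 1*11352 = -5 - 11352 = -11357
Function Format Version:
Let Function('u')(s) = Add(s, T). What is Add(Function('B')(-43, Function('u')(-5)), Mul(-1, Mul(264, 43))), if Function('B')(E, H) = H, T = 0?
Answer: -11357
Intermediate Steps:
Function('u')(s) = s (Function('u')(s) = Add(s, 0) = s)
Add(Function('B')(-43, Function('u')(-5)), Mul(-1, Mul(264, 43))) = Add(-5, Mul(-1, Mul(264, 43))) = Add(-5, Mul(-1, 11352)) = Add(-5, -11352) = -11357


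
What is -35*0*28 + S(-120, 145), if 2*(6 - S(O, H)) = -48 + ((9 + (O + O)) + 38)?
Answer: 253/2 ≈ 126.50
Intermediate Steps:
S(O, H) = 13/2 - O (S(O, H) = 6 - (-48 + ((9 + (O + O)) + 38))/2 = 6 - (-48 + ((9 + 2*O) + 38))/2 = 6 - (-48 + (47 + 2*O))/2 = 6 - (-1 + 2*O)/2 = 6 + (½ - O) = 13/2 - O)
-35*0*28 + S(-120, 145) = -35*0*28 + (13/2 - 1*(-120)) = 0*28 + (13/2 + 120) = 0 + 253/2 = 253/2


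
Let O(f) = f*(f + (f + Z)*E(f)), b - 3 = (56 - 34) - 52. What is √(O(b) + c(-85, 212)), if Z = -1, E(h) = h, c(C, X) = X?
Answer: I*√19471 ≈ 139.54*I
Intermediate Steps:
b = -27 (b = 3 + ((56 - 34) - 52) = 3 + (22 - 52) = 3 - 30 = -27)
O(f) = f*(f + f*(-1 + f)) (O(f) = f*(f + (f - 1)*f) = f*(f + (-1 + f)*f) = f*(f + f*(-1 + f)))
√(O(b) + c(-85, 212)) = √((-27)³ + 212) = √(-19683 + 212) = √(-19471) = I*√19471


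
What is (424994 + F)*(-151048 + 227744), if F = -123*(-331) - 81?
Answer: 35711651696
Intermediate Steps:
F = 40632 (F = 40713 - 81 = 40632)
(424994 + F)*(-151048 + 227744) = (424994 + 40632)*(-151048 + 227744) = 465626*76696 = 35711651696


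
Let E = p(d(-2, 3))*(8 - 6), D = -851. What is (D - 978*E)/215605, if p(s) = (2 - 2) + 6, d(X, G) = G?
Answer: -12587/215605 ≈ -0.058380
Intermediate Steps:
p(s) = 6 (p(s) = 0 + 6 = 6)
E = 12 (E = 6*(8 - 6) = 6*2 = 12)
(D - 978*E)/215605 = (-851 - 978*12)/215605 = (-851 - 11736)*(1/215605) = -12587*1/215605 = -12587/215605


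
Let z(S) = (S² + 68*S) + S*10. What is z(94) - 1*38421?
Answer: -22253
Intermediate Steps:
z(S) = S² + 78*S (z(S) = (S² + 68*S) + 10*S = S² + 78*S)
z(94) - 1*38421 = 94*(78 + 94) - 1*38421 = 94*172 - 38421 = 16168 - 38421 = -22253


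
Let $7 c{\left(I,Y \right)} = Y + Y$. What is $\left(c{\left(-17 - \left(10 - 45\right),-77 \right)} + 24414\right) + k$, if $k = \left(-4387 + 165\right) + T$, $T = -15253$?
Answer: $4917$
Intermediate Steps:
$c{\left(I,Y \right)} = \frac{2 Y}{7}$ ($c{\left(I,Y \right)} = \frac{Y + Y}{7} = \frac{2 Y}{7}$)
$k = -19475$ ($k = \left(-4387 + 165\right) - 15253 = -4222 - 15253 = -19475$)
$\left(c{\left(-17 - \left(10 - 45\right),-77 \right)} + 24414\right) + k = \left(\frac{2}{7} \left(-77\right) + 24414\right) - 19475 = \left(-22 + 24414\right) - 19475 = 24392 - 19475 = 4917$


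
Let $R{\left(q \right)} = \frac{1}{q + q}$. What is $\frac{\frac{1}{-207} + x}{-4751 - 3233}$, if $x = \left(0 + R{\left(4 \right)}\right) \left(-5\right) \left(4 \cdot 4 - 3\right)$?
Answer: $\frac{13463}{13221504} \approx 0.0010183$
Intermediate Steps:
$R{\left(q \right)} = \frac{1}{2 q}$
$x = - \frac{65}{8}$ ($x = \left(0 + \frac{1}{2 \cdot 4}\right) \left(-5\right) \left(4 \cdot 4 - 3\right) = \left(0 + \frac{1}{2} \cdot \frac{1}{4}\right) \left(-5\right) \left(16 - 3\right) = \left(0 + \frac{1}{8}\right) \left(-5\right) 13 = \frac{1}{8} \left(-5\right) 13 = \left(- \frac{5}{8}\right) 13 = - \frac{65}{8} \approx -8.125$)
$\frac{\frac{1}{-207} + x}{-4751 - 3233} = \frac{\frac{1}{-207} - \frac{65}{8}}{-4751 - 3233} = \frac{- \frac{1}{207} - \frac{65}{8}}{-7984} = \left(- \frac{13463}{1656}\right) \left(- \frac{1}{7984}\right) = \frac{13463}{13221504}$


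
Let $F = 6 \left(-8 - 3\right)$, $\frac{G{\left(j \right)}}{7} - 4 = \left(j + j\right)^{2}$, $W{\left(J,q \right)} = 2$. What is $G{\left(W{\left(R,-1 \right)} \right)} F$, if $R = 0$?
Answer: $-9240$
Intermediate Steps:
$G{\left(j \right)} = 28 + 28 j^{2}$ ($G{\left(j \right)} = 28 + 7 \left(j + j\right)^{2} = 28 + 7 \left(2 j\right)^{2} = 28 + 7 \cdot 4 j^{2} = 28 + 28 j^{2}$)
$F = -66$ ($F = 6 \left(-11\right) = -66$)
$G{\left(W{\left(R,-1 \right)} \right)} F = \left(28 + 28 \cdot 2^{2}\right) \left(-66\right) = \left(28 + 28 \cdot 4\right) \left(-66\right) = \left(28 + 112\right) \left(-66\right) = 140 \left(-66\right) = -9240$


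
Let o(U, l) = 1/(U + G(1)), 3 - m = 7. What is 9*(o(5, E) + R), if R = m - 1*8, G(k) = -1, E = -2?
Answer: -423/4 ≈ -105.75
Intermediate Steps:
m = -4 (m = 3 - 1*7 = 3 - 7 = -4)
o(U, l) = 1/(-1 + U) (o(U, l) = 1/(U - 1) = 1/(-1 + U))
R = -12 (R = -4 - 1*8 = -4 - 8 = -12)
9*(o(5, E) + R) = 9*(1/(-1 + 5) - 12) = 9*(1/4 - 12) = 9*(¼ - 12) = 9*(-47/4) = -423/4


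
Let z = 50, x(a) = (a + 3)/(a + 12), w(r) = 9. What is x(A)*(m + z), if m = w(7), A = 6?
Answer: 59/2 ≈ 29.500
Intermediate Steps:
x(a) = (3 + a)/(12 + a)
m = 9
x(A)*(m + z) = ((3 + 6)/(12 + 6))*(9 + 50) = (9/18)*59 = ((1/18)*9)*59 = (½)*59 = 59/2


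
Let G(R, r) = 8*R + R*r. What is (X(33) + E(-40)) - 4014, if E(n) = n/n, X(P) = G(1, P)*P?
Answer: -2660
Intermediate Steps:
X(P) = P*(8 + P) (X(P) = (1*(8 + P))*P = (8 + P)*P = P*(8 + P))
E(n) = 1
(X(33) + E(-40)) - 4014 = (33*(8 + 33) + 1) - 4014 = (33*41 + 1) - 4014 = (1353 + 1) - 4014 = 1354 - 4014 = -2660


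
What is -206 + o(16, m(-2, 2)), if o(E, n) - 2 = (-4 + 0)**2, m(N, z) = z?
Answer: -188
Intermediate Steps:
o(E, n) = 18 (o(E, n) = 2 + (-4 + 0)**2 = 2 + (-4)**2 = 2 + 16 = 18)
-206 + o(16, m(-2, 2)) = -206 + 18 = -188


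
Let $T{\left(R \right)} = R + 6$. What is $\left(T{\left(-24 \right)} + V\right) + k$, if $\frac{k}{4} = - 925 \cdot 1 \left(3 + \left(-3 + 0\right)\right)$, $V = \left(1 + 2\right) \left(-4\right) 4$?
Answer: $-66$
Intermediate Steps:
$V = -48$ ($V = 3 \left(-4\right) 4 = \left(-12\right) 4 = -48$)
$T{\left(R \right)} = 6 + R$
$k = 0$ ($k = 4 \left(- 925 \cdot 1 \left(3 + \left(-3 + 0\right)\right)\right) = 4 \left(- 925 \cdot 1 \left(3 - 3\right)\right) = 4 \left(- 925 \cdot 1 \cdot 0\right) = 4 \left(\left(-925\right) 0\right) = 4 \cdot 0 = 0$)
$\left(T{\left(-24 \right)} + V\right) + k = \left(\left(6 - 24\right) - 48\right) + 0 = \left(-18 - 48\right) + 0 = -66 + 0 = -66$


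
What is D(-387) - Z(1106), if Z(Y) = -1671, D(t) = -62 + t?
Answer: 1222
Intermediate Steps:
D(-387) - Z(1106) = (-62 - 387) - 1*(-1671) = -449 + 1671 = 1222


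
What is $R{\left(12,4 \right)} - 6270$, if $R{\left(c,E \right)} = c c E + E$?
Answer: $-5690$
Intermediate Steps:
$R{\left(c,E \right)} = E + E c^{2}$ ($R{\left(c,E \right)} = c^{2} E + E = E c^{2} + E = E + E c^{2}$)
$R{\left(12,4 \right)} - 6270 = 4 \left(1 + 12^{2}\right) - 6270 = 4 \left(1 + 144\right) - 6270 = 4 \cdot 145 - 6270 = 580 - 6270 = -5690$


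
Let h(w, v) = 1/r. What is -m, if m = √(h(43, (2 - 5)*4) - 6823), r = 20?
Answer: -I*√682295/10 ≈ -82.601*I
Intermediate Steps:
h(w, v) = 1/20
m = I*√682295/10 (m = √(1/20 - 6823) = √(-136459/20) = I*√682295/10 ≈ 82.601*I)
-m = -I*√682295/10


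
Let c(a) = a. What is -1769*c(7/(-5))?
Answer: 12383/5 ≈ 2476.6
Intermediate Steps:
-1769*c(7/(-5)) = -12383/(-5) = -12383*(-1)/5 = -1769*(-7/5) = 12383/5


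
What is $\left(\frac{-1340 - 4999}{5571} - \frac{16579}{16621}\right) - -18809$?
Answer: $\frac{580477582997}{30865197} \approx 18807.0$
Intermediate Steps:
$\left(\frac{-1340 - 4999}{5571} - \frac{16579}{16621}\right) - -18809 = \left(\left(-6339\right) \frac{1}{5571} - \frac{16579}{16621}\right) + 18809 = \left(- \frac{2113}{1857} - \frac{16579}{16621}\right) + 18809 = - \frac{65907376}{30865197} + 18809 = \frac{580477582997}{30865197}$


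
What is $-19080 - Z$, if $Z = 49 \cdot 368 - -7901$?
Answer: $-45013$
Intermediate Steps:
$Z = 25933$ ($Z = 18032 + 7901 = 25933$)
$-19080 - Z = -19080 - 25933 = -45013$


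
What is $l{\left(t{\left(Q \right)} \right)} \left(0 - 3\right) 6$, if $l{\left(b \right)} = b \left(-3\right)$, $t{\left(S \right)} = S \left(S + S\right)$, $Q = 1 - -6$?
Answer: $5292$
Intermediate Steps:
$Q = 7$ ($Q = 1 + 6 = 7$)
$t{\left(S \right)} = 2 S^{2}$ ($t{\left(S \right)} = S 2 S = 2 S^{2}$)
$l{\left(b \right)} = - 3 b$
$l{\left(t{\left(Q \right)} \right)} \left(0 - 3\right) 6 = - 3 \cdot 2 \cdot 7^{2} \left(0 - 3\right) 6 = - 3 \cdot 2 \cdot 49 \left(\left(-3\right) 6\right) = \left(-3\right) 98 \left(-18\right) = \left(-294\right) \left(-18\right) = 5292$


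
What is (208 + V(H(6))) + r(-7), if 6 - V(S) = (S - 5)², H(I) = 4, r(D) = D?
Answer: 206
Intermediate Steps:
V(S) = 6 - (-5 + S)² (V(S) = 6 - (S - 5)² = 6 - (-5 + S)²)
(208 + V(H(6))) + r(-7) = (208 + (6 - (-5 + 4)²)) - 7 = (208 + (6 - 1*(-1)²)) - 7 = (208 + (6 - 1*1)) - 7 = (208 + (6 - 1)) - 7 = (208 + 5) - 7 = 213 - 7 = 206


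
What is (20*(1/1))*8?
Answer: 160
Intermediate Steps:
(20*(1/1))*8 = (20*(1*1))*8 = (20*1)*8 = 20*8 = 160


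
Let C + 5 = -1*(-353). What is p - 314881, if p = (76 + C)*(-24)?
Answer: -325057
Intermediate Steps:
C = 348 (C = -5 - 1*(-353) = -5 + 353 = 348)
p = -10176 (p = (76 + 348)*(-24) = 424*(-24) = -10176)
p - 314881 = -10176 - 314881 = -325057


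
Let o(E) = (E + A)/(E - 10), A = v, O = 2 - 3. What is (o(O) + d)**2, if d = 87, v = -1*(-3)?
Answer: 912025/121 ≈ 7537.4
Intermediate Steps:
O = -1
v = 3
A = 3
o(E) = (3 + E)/(-10 + E) (o(E) = (E + 3)/(E - 10) = (3 + E)/(-10 + E))
(o(O) + d)**2 = ((3 - 1)/(-10 - 1) + 87)**2 = (2/(-11) + 87)**2 = (-1/11*2 + 87)**2 = (-2/11 + 87)**2 = (955/11)**2 = 912025/121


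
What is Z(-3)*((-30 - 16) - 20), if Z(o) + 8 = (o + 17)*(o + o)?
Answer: 6072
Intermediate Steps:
Z(o) = -8 + 2*o*(17 + o) (Z(o) = -8 + (o + 17)*(o + o) = -8 + (17 + o)*(2*o) = -8 + 2*o*(17 + o))
Z(-3)*((-30 - 16) - 20) = (-8 + 2*(-3)² + 34*(-3))*((-30 - 16) - 20) = (-8 + 2*9 - 102)*(-46 - 20) = (-8 + 18 - 102)*(-66) = -92*(-66) = 6072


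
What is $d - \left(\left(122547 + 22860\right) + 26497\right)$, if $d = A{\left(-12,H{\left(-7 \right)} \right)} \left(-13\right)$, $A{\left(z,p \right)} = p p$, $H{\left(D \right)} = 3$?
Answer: $-172021$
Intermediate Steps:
$A{\left(z,p \right)} = p^{2}$
$d = -117$ ($d = 3^{2} \left(-13\right) = 9 \left(-13\right) = -117$)
$d - \left(\left(122547 + 22860\right) + 26497\right) = -117 - \left(\left(122547 + 22860\right) + 26497\right) = -117 - \left(145407 + 26497\right) = -117 - 171904 = -172021$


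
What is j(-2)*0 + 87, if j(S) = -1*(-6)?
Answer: 87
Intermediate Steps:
j(S) = 6
j(-2)*0 + 87 = 6*0 + 87 = 0 + 87 = 87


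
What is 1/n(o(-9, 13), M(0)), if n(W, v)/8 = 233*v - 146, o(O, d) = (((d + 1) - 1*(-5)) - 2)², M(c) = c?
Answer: -1/1168 ≈ -0.00085616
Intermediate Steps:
o(O, d) = (4 + d)² (o(O, d) = (((1 + d) + 5) - 2)² = ((6 + d) - 2)² = (4 + d)²)
n(W, v) = -1168 + 1864*v (n(W, v) = 8*(233*v - 146) = 8*(-146 + 233*v) = -1168 + 1864*v)
1/n(o(-9, 13), M(0)) = 1/(-1168 + 1864*0) = 1/(-1168 + 0) = 1/(-1168) = -1/1168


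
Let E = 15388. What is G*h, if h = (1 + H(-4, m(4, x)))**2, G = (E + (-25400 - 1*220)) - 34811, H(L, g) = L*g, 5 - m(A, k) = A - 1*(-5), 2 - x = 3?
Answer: -13017427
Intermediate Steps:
x = -1 (x = 2 - 1*3 = 2 - 3 = -1)
m(A, k) = -A (m(A, k) = 5 - (A - 1*(-5)) = 5 - (A + 5) = 5 - (5 + A) = 5 + (-5 - A) = -A)
G = -45043 (G = (15388 + (-25400 - 1*220)) - 34811 = (15388 + (-25400 - 220)) - 34811 = (15388 - 25620) - 34811 = -10232 - 34811 = -45043)
h = 289 (h = (1 - (-4)*4)**2 = (1 - 4*(-4))**2 = (1 + 16)**2 = 17**2 = 289)
G*h = -45043*289 = -13017427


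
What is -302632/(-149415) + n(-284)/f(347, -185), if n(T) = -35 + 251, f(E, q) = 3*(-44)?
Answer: 639482/1643565 ≈ 0.38908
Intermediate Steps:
f(E, q) = -132
n(T) = 216
-302632/(-149415) + n(-284)/f(347, -185) = -302632/(-149415) + 216/(-132) = -302632*(-1/149415) + 216*(-1/132) = 302632/149415 - 18/11 = 639482/1643565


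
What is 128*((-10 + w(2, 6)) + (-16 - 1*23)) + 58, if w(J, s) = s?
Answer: -5446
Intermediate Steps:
128*((-10 + w(2, 6)) + (-16 - 1*23)) + 58 = 128*((-10 + 6) + (-16 - 1*23)) + 58 = 128*(-4 + (-16 - 23)) + 58 = 128*(-4 - 39) + 58 = 128*(-43) + 58 = -5504 + 58 = -5446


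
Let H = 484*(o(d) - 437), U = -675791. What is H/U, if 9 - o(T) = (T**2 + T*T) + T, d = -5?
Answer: 228932/675791 ≈ 0.33876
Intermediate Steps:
o(T) = 9 - T - 2*T**2 (o(T) = 9 - ((T**2 + T*T) + T) = 9 - ((T**2 + T**2) + T) = 9 - (2*T**2 + T) = 9 - (T + 2*T**2) = 9 + (-T - 2*T**2) = 9 - T - 2*T**2)
H = -228932 (H = 484*((9 - 1*(-5) - 2*(-5)**2) - 437) = 484*((9 + 5 - 2*25) - 437) = 484*((9 + 5 - 50) - 437) = 484*(-36 - 437) = 484*(-473) = -228932)
H/U = -228932/(-675791) = -228932*(-1/675791) = 228932/675791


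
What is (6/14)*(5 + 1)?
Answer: 18/7 ≈ 2.5714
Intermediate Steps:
(6/14)*(5 + 1) = (6*(1/14))*6 = (3/7)*6 = 18/7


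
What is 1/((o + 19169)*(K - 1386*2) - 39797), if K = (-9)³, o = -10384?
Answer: -1/30796082 ≈ -3.2472e-8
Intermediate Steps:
K = -729
1/((o + 19169)*(K - 1386*2) - 39797) = 1/((-10384 + 19169)*(-729 - 1386*2) - 39797) = 1/(8785*(-729 - 2772) - 39797) = 1/(8785*(-3501) - 39797) = 1/(-30756285 - 39797) = 1/(-30796082) = -1/30796082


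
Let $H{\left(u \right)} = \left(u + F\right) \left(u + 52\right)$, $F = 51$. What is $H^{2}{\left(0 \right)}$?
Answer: $7033104$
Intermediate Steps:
$H{\left(u \right)} = \left(51 + u\right) \left(52 + u\right)$ ($H{\left(u \right)} = \left(u + 51\right) \left(u + 52\right) = \left(51 + u\right) \left(52 + u\right)$)
$H^{2}{\left(0 \right)} = \left(2652 + 0^{2} + 103 \cdot 0\right)^{2} = \left(2652 + 0 + 0\right)^{2} = 2652^{2} = 7033104$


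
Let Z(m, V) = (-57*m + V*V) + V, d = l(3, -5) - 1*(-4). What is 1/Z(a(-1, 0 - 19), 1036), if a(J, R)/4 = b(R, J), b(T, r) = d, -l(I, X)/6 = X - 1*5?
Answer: 1/1059740 ≈ 9.4363e-7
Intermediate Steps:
l(I, X) = 30 - 6*X (l(I, X) = -6*(X - 1*5) = -6*(X - 5) = -6*(-5 + X) = 30 - 6*X)
d = 64 (d = (30 - 6*(-5)) - 1*(-4) = (30 + 30) + 4 = 60 + 4 = 64)
b(T, r) = 64
a(J, R) = 256 (a(J, R) = 4*64 = 256)
Z(m, V) = V + V² - 57*m (Z(m, V) = (-57*m + V²) + V = (V² - 57*m) + V = V + V² - 57*m)
1/Z(a(-1, 0 - 19), 1036) = 1/(1036 + 1036² - 57*256) = 1/(1036 + 1073296 - 14592) = 1/1059740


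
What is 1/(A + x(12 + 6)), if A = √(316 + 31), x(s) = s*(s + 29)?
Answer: 846/715369 - √347/715369 ≈ 0.0011566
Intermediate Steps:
x(s) = s*(29 + s)
A = √347 ≈ 18.628
1/(A + x(12 + 6)) = 1/(√347 + (12 + 6)*(29 + (12 + 6))) = 1/(√347 + 18*(29 + 18)) = 1/(√347 + 18*47) = 1/(√347 + 846) = 1/(846 + √347)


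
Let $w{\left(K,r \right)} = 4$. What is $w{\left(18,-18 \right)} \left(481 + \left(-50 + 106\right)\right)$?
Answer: $2148$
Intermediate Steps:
$w{\left(18,-18 \right)} \left(481 + \left(-50 + 106\right)\right) = 4 \left(481 + \left(-50 + 106\right)\right) = 4 \left(481 + 56\right) = 4 \cdot 537 = 2148$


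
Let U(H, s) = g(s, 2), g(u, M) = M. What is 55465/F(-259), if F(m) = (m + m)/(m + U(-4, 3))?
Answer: 14254505/518 ≈ 27518.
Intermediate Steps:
U(H, s) = 2
F(m) = 2*m/(2 + m) (F(m) = (m + m)/(m + 2) = (2*m)/(2 + m) = 2*m/(2 + m))
55465/F(-259) = 55465/((2*(-259)/(2 - 259))) = 55465/((2*(-259)/(-257))) = 55465/((2*(-259)*(-1/257))) = 55465/(518/257) = 55465*(257/518) = 14254505/518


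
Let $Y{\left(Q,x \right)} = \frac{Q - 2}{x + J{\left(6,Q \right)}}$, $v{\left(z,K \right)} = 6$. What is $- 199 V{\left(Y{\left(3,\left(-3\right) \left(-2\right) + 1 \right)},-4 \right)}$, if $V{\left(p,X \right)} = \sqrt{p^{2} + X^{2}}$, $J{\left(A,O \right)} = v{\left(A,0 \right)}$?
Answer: $- \frac{199 \sqrt{2705}}{13} \approx -796.15$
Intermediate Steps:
$J{\left(A,O \right)} = 6$
$Y{\left(Q,x \right)} = \frac{-2 + Q}{6 + x}$ ($Y{\left(Q,x \right)} = \frac{Q - 2}{x + 6} = \frac{-2 + Q}{6 + x}$)
$V{\left(p,X \right)} = \sqrt{X^{2} + p^{2}}$
$- 199 V{\left(Y{\left(3,\left(-3\right) \left(-2\right) + 1 \right)},-4 \right)} = - 199 \sqrt{\left(-4\right)^{2} + \left(\frac{-2 + 3}{6 + \left(\left(-3\right) \left(-2\right) + 1\right)}\right)^{2}} = - 199 \sqrt{16 + \left(\frac{1}{6 + \left(6 + 1\right)} 1\right)^{2}} = - 199 \sqrt{16 + \left(\frac{1}{6 + 7} \cdot 1\right)^{2}} = - 199 \sqrt{16 + \left(\frac{1}{13} \cdot 1\right)^{2}} = - 199 \sqrt{16 + \left(\frac{1}{13}\right)^{2}} = - 199 \sqrt{16 + \frac{1}{169}} = - 199 \sqrt{\frac{2705}{169}} = - 199 \frac{\sqrt{2705}}{13} = - \frac{199 \sqrt{2705}}{13}$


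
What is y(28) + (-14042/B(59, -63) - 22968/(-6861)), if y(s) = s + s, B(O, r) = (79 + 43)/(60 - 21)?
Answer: -617944645/139507 ≈ -4429.5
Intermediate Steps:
B(O, r) = 122/39
y(s) = 2*s
y(28) + (-14042/B(59, -63) - 22968/(-6861)) = 2*28 + (-14042/122/39 - 22968/(-6861)) = 56 + (-14042*39/122 - 22968*(-1/6861)) = 56 + (-273819/61 + 7656/2287) = 56 - 625757037/139507 = -617944645/139507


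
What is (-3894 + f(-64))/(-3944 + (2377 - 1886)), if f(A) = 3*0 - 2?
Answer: 3896/3453 ≈ 1.1283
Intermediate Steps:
f(A) = -2 (f(A) = 0 - 2 = -2)
(-3894 + f(-64))/(-3944 + (2377 - 1886)) = (-3894 - 2)/(-3944 + (2377 - 1886)) = -3896/(-3944 + 491) = -3896/(-3453) = -3896*(-1/3453) = 3896/3453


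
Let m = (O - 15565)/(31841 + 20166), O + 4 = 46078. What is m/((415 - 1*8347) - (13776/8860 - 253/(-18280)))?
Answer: -247063102360/3341260268892361 ≈ -7.3943e-5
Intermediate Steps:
O = 46074 (O = -4 + 46078 = 46074)
m = 30509/52007 (m = (46074 - 15565)/(31841 + 20166) = 30509/52007 ≈ 0.58663)
m/((415 - 1*8347) - (13776/8860 - 253/(-18280))) = 30509/(52007*((415 - 1*8347) - (13776/8860 - 253/(-18280)))) = 30509/(52007*((415 - 8347) - (13776*(1/8860) - 253*(-1/18280)))) = 30509/(52007*(-7932 - (3444/2215 + 253/18280))) = 30509/(52007*(-7932 - 1*12703343/8098040)) = 30509/(52007*(-7932 - 12703343/8098040)) = 30509/(52007*(-64246356623/8098040)) = (30509/52007)*(-8098040/64246356623) = -247063102360/3341260268892361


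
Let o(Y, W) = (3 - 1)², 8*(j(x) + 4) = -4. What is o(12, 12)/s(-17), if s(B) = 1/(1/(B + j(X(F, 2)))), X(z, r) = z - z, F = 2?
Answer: -8/43 ≈ -0.18605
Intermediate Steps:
X(z, r) = 0
j(x) = -9/2 (j(x) = -4 + (⅛)*(-4) = -4 - ½ = -9/2)
o(Y, W) = 4 (o(Y, W) = 2² = 4)
s(B) = -9/2 + B (s(B) = 1/(1/(B - 9/2)) = 1/(1/(-9/2 + B)) = -9/2 + B)
o(12, 12)/s(-17) = 4/(-9/2 - 17) = 4/(-43/2) = 4*(-2/43) = -8/43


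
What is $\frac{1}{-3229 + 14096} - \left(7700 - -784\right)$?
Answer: $- \frac{92195627}{10867} \approx -8484.0$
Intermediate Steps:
$\frac{1}{-3229 + 14096} - \left(7700 - -784\right) = \frac{1}{10867} - \left(7700 + 784\right) = \frac{1}{10867} - 8484 = - \frac{92195627}{10867}$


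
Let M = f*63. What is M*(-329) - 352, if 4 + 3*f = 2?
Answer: 13466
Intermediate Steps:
f = -⅔ (f = -4/3 + (⅓)*2 = -4/3 + ⅔ = -⅔ ≈ -0.66667)
M = -42 (M = -⅔*63 = -42)
M*(-329) - 352 = -42*(-329) - 352 = 13818 - 352 = 13466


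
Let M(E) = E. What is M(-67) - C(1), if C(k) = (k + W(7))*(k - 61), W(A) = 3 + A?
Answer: 593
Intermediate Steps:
C(k) = (-61 + k)*(10 + k) (C(k) = (k + (3 + 7))*(k - 61) = (k + 10)*(-61 + k) = (10 + k)*(-61 + k) = (-61 + k)*(10 + k))
M(-67) - C(1) = -67 - (-610 + 1² - 51*1) = -67 - (-610 + 1 - 51) = -67 - 1*(-660) = -67 + 660 = 593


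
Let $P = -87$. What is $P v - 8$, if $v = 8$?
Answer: $-704$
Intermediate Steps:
$P v - 8 = \left(-87\right) 8 - 8 = -696 - 8 = -704$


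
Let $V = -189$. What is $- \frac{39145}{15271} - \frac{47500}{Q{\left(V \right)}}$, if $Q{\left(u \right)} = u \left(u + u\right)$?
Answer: $- \frac{1760984795}{545495391} \approx -3.2282$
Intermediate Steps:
$Q{\left(u \right)} = 2 u^{2}$ ($Q{\left(u \right)} = u 2 u = 2 u^{2}$)
$- \frac{39145}{15271} - \frac{47500}{Q{\left(V \right)}} = - \frac{39145}{15271} - \frac{47500}{2 \left(-189\right)^{2}} = \left(-39145\right) \frac{1}{15271} - \frac{47500}{2 \cdot 35721} = - \frac{39145}{15271} - \frac{47500}{71442} = - \frac{39145}{15271} - \frac{23750}{35721} = - \frac{1760984795}{545495391}$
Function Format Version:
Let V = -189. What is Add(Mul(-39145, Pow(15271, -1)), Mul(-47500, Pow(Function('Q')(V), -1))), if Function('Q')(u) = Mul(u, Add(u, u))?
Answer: Rational(-1760984795, 545495391) ≈ -3.2282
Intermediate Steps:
Function('Q')(u) = Mul(2, Pow(u, 2)) (Function('Q')(u) = Mul(u, Mul(2, u)) = Mul(2, Pow(u, 2)))
Add(Mul(-39145, Pow(15271, -1)), Mul(-47500, Pow(Function('Q')(V), -1))) = Add(Mul(-39145, Pow(15271, -1)), Mul(-47500, Pow(Mul(2, Pow(-189, 2)), -1))) = Add(Mul(-39145, Rational(1, 15271)), Mul(-47500, Pow(Mul(2, 35721), -1))) = Add(Rational(-39145, 15271), Mul(-47500, Pow(71442, -1))) = Add(Rational(-39145, 15271), Mul(-47500, Rational(1, 71442))) = Add(Rational(-39145, 15271), Rational(-23750, 35721)) = Rational(-1760984795, 545495391)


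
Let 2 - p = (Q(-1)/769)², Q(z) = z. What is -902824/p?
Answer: -533894903464/1182721 ≈ -4.5141e+5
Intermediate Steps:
p = 1182721/591361 (p = 2 - (-1/769)² = 2 - 1*1/591361 = 2 - 1/591361 = 1182721/591361 ≈ 2.0000)
-902824/p = -902824/1182721/591361 = -902824*591361/1182721 = -533894903464/1182721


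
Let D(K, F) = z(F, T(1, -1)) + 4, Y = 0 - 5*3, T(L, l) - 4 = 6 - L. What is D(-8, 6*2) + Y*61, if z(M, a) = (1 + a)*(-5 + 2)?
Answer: -941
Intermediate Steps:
T(L, l) = 10 - L (T(L, l) = 4 + (6 - L) = 10 - L)
z(M, a) = -3 - 3*a (z(M, a) = (1 + a)*(-3) = -3 - 3*a)
Y = -15 (Y = 0 - 15 = -15)
D(K, F) = -26 (D(K, F) = (-3 - 3*(10 - 1*1)) + 4 = (-3 - 3*(10 - 1)) + 4 = (-3 - 3*9) + 4 = (-3 - 27) + 4 = -30 + 4 = -26)
D(-8, 6*2) + Y*61 = -26 - 15*61 = -26 - 915 = -941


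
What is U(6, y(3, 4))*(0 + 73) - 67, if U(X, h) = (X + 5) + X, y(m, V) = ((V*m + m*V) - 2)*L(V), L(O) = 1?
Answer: 1174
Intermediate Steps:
y(m, V) = -2 + 2*V*m (y(m, V) = ((V*m + m*V) - 2)*1 = ((V*m + V*m) - 2)*1 = (2*V*m - 2)*1 = (-2 + 2*V*m)*1 = -2 + 2*V*m)
U(X, h) = 5 + 2*X (U(X, h) = (5 + X) + X = 5 + 2*X)
U(6, y(3, 4))*(0 + 73) - 67 = (5 + 2*6)*(0 + 73) - 67 = (5 + 12)*73 - 67 = 17*73 - 67 = 1241 - 67 = 1174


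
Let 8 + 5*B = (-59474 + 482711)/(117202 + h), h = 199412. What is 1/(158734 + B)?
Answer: 105538/16752328247 ≈ 6.2999e-6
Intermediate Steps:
B = -140645/105538 (B = -8/5 + ((-59474 + 482711)/(117202 + 199412))/5 = -8/5 + (423237/316614)/5 = -8/5 + (423237*(1/316614))/5 = -8/5 + (⅕)*(141079/105538) = -8/5 + 141079/527690 = -140645/105538 ≈ -1.3326)
1/(158734 + B) = 1/(158734 - 140645/105538) = 1/(16752328247/105538) = 105538/16752328247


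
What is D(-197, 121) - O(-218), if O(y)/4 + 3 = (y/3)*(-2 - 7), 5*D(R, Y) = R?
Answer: -13217/5 ≈ -2643.4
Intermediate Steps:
D(R, Y) = R/5
O(y) = -12 - 12*y (O(y) = -12 + 4*((y/3)*(-2 - 7)) = -12 + 4*((y*(1/3))*(-9)) = -12 + 4*((y/3)*(-9)) = -12 + 4*(-3*y) = -12 - 12*y)
D(-197, 121) - O(-218) = (1/5)*(-197) - (-12 - 12*(-218)) = -197/5 - (-12 + 2616) = -197/5 - 1*2604 = -197/5 - 2604 = -13217/5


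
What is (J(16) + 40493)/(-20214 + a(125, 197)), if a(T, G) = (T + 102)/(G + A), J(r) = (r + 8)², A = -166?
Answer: -1273139/626407 ≈ -2.0324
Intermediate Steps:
J(r) = (8 + r)²
a(T, G) = (102 + T)/(-166 + G) (a(T, G) = (T + 102)/(G - 166) = (102 + T)/(-166 + G))
(J(16) + 40493)/(-20214 + a(125, 197)) = ((8 + 16)² + 40493)/(-20214 + (102 + 125)/(-166 + 197)) = (24² + 40493)/(-20214 + 227/31) = (576 + 40493)/(-20214 + (1/31)*227) = 41069/(-20214 + 227/31) = 41069/(-626407/31) = 41069*(-31/626407) = -1273139/626407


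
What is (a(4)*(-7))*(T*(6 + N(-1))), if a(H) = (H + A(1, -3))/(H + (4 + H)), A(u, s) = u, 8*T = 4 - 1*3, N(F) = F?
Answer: -175/96 ≈ -1.8229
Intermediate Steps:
T = 1/8 (T = (4 - 1*3)/8 = (4 - 3)/8 = (1/8)*1 = 1/8 ≈ 0.12500)
a(H) = (1 + H)/(4 + 2*H) (a(H) = (H + 1)/(H + (4 + H)) = (1 + H)/(4 + 2*H))
(a(4)*(-7))*(T*(6 + N(-1))) = (((1 + 4)/(2*(2 + 4)))*(-7))*((6 - 1)/8) = (((1/2)*5/6)*(-7))*((1/8)*5) = (((1/2)*(1/6)*5)*(-7))*(5/8) = ((5/12)*(-7))*(5/8) = -35/12*5/8 = -175/96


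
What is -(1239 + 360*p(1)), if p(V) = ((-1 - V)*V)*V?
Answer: -519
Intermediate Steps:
p(V) = V²*(-1 - V) (p(V) = (V*(-1 - V))*V = V²*(-1 - V))
-(1239 + 360*p(1)) = -(1239 + 360*(1²*(-1 - 1*1))) = -(1239 + 360*(1*(-1 - 1))) = -(1239 + 360*(1*(-2))) = -(1239 + 360*(-2)) = -(1239 - 720) = -1*519 = -519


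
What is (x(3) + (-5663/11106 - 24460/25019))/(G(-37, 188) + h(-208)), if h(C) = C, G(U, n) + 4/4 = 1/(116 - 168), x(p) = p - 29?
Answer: 198580764746/1510035680583 ≈ 0.13151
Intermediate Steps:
x(p) = -29 + p
G(U, n) = -53/52 (G(U, n) = -1 + 1/(116 - 168) = -1 + 1/(-52) = -1 - 1/52 = -53/52)
(x(3) + (-5663/11106 - 24460/25019))/(G(-37, 188) + h(-208)) = ((-29 + 3) + (-5663/11106 - 24460/25019))/(-53/52 - 208) = (-26 + (-5663*1/11106 - 24460*1/25019))/(-10869/52) = (-26 + (-5663/11106 - 24460/25019))*(-52/10869) = (-26 - 413335357/277861014)*(-52/10869) = -7637721721/277861014*(-52/10869) = 198580764746/1510035680583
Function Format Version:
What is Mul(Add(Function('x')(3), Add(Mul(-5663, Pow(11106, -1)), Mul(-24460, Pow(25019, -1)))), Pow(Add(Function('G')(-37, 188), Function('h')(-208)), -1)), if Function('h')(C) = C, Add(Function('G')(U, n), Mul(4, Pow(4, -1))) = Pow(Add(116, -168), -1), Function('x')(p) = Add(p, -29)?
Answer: Rational(198580764746, 1510035680583) ≈ 0.13151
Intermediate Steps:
Function('x')(p) = Add(-29, p)
Function('G')(U, n) = Rational(-53, 52) (Function('G')(U, n) = Add(-1, Pow(Add(116, -168), -1)) = Add(-1, Pow(-52, -1)) = Add(-1, Rational(-1, 52)) = Rational(-53, 52))
Mul(Add(Function('x')(3), Add(Mul(-5663, Pow(11106, -1)), Mul(-24460, Pow(25019, -1)))), Pow(Add(Function('G')(-37, 188), Function('h')(-208)), -1)) = Mul(Add(Add(-29, 3), Add(Mul(-5663, Pow(11106, -1)), Mul(-24460, Pow(25019, -1)))), Pow(Add(Rational(-53, 52), -208), -1)) = Mul(Add(-26, Add(Mul(-5663, Rational(1, 11106)), Mul(-24460, Rational(1, 25019)))), Pow(Rational(-10869, 52), -1)) = Mul(Add(-26, Add(Rational(-5663, 11106), Rational(-24460, 25019))), Rational(-52, 10869)) = Mul(Add(-26, Rational(-413335357, 277861014)), Rational(-52, 10869)) = Mul(Rational(-7637721721, 277861014), Rational(-52, 10869)) = Rational(198580764746, 1510035680583)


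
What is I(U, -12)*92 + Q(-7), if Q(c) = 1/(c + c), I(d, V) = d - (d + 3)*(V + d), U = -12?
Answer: -293665/14 ≈ -20976.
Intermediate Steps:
I(d, V) = d - (3 + d)*(V + d)
Q(c) = 1/(2*c)
I(U, -12)*92 + Q(-7) = (-1*(-12)² - 3*(-12) - 2*(-12) - 1*(-12)*(-12))*92 + (½)/(-7) = (-1*144 + 36 + 24 - 144)*92 + (½)*(-⅐) = (-144 + 36 + 24 - 144)*92 - 1/14 = -228*92 - 1/14 = -20976 - 1/14 = -293665/14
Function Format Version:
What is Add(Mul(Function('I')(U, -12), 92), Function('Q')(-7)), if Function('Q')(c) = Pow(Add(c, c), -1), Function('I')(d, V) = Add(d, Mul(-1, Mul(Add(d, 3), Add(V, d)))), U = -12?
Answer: Rational(-293665, 14) ≈ -20976.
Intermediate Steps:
Function('I')(d, V) = Add(d, Mul(-1, Add(3, d), Add(V, d))) (Function('I')(d, V) = Add(d, Mul(-1, Mul(Add(3, d), Add(V, d)))) = Add(d, Mul(-1, Add(3, d), Add(V, d))))
Function('Q')(c) = Mul(Rational(1, 2), Pow(c, -1)) (Function('Q')(c) = Pow(Mul(2, c), -1) = Mul(Rational(1, 2), Pow(c, -1)))
Add(Mul(Function('I')(U, -12), 92), Function('Q')(-7)) = Add(Mul(Add(Mul(-1, Pow(-12, 2)), Mul(-3, -12), Mul(-2, -12), Mul(-1, -12, -12)), 92), Mul(Rational(1, 2), Pow(-7, -1))) = Add(Mul(Add(Mul(-1, 144), 36, 24, -144), 92), Mul(Rational(1, 2), Rational(-1, 7))) = Add(Mul(Add(-144, 36, 24, -144), 92), Rational(-1, 14)) = Add(Mul(-228, 92), Rational(-1, 14)) = Add(-20976, Rational(-1, 14)) = Rational(-293665, 14)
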